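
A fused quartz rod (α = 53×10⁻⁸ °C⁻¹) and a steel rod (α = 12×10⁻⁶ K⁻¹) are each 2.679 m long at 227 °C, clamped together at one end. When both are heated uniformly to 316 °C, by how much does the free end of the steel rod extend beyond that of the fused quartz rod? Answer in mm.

2.73 mm

ΔT = 89 K
fused quartz: ΔL = 53×10⁻⁸ × 2.679 m × 89 = 1.2637×10⁻⁴ m = 0.12637 mm
steel: ΔL = 12×10⁻⁶ × 2.679 m × 89 = 2.8612×10⁻³ m = 2.8612 mm
difference = 2.8612 − 0.12637 = 2.73483 mm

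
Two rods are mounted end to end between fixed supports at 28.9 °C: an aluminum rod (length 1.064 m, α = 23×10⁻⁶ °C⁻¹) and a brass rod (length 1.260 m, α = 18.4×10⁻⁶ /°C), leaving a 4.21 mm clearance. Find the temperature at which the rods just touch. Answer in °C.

T = 117 °C

Gap closes when ΔL₁ + ΔL₂ = 4.21 mm = 4.21×10⁻³ m
(α₁L₁ + α₂L₂)ΔT = g
α₁L₁ + α₂L₂ = 23×10⁻⁶×1.064 + 18.4×10⁻⁶×1.260 = 4.7656×10⁻⁵ m/K
ΔT = 4.21×10⁻³ / 4.7656×10⁻⁵ = 88.34 K
T = 28.9 + 88.34 = 117.24 °C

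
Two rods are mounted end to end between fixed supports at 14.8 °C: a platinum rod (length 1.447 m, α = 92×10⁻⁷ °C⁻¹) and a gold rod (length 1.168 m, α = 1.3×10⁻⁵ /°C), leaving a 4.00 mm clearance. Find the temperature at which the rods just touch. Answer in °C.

T = 155 °C

Gap closes when ΔL₁ + ΔL₂ = 4.00 mm = 4.00×10⁻³ m
(α₁L₁ + α₂L₂)ΔT = g
α₁L₁ + α₂L₂ = 92×10⁻⁷×1.447 + 1.3×10⁻⁵×1.168 = 2.84964×10⁻⁵ m/K
ΔT = 4.00×10⁻³ / 2.84964×10⁻⁵ = 140.37 K
T = 14.8 + 140.37 = 155.17 °C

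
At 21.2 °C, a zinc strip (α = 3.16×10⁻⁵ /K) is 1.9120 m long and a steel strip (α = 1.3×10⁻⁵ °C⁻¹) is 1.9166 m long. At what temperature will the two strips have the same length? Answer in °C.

T = 150.8 °C

Equal length when α₁L₁ΔT − α₂L₂ΔT = L₂ − L₁ = 4.60×10⁻³ m
α₁L₁ = 6.04192×10⁻⁵, α₂L₂ = 2.49158×10⁻⁵ → Δ(αL) = 3.55034×10⁻⁵ m/K
ΔT = 4.60×10⁻³ / 3.55034×10⁻⁵ = 129.565 K, so T = 21.2 + 129.565 = 150.765 °C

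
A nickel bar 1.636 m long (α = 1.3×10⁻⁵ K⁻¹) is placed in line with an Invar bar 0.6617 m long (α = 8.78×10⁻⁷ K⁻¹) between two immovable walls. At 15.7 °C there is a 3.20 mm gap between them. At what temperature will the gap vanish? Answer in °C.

T = 162 °C

α₁L₁ = 2.1268×10⁻⁵ m/K, α₂L₂ = 5.809726×10⁻⁷ m/K → total 2.18489726×10⁻⁵ m/K
ΔT = g/(α₁L₁+α₂L₂) = 3.20×10⁻³ / 2.18489726×10⁻⁵ = 146.46 K
T = 15.7 + 146.46 = 162.16 °C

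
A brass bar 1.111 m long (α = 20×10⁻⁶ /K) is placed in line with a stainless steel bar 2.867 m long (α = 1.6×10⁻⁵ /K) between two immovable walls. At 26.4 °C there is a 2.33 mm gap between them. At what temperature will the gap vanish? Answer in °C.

α₁L₁ = 2.222×10⁻⁵ m/K, α₂L₂ = 4.5872×10⁻⁵ m/K → total 6.8092×10⁻⁵ m/K
ΔT = g/(α₁L₁+α₂L₂) = 2.33×10⁻³ / 6.8092×10⁻⁵ = 34.218 K
T = 26.4 + 34.218 = 60.618 °C

T = 60.6 °C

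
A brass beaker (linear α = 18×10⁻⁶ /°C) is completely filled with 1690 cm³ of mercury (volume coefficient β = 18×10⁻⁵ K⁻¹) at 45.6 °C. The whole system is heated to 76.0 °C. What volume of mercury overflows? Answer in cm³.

6.47 cm³

The beaker also expands: β_container ≈ 3α = 5.4×10⁻⁵ /K
Net overflow = V₀(β_liq − 3α_cont)ΔT
β − 3α = 1.80×10⁻⁴ − 5.4×10⁻⁵ = 1.26×10⁻⁴ /K; ΔT = 30.4 K
ΔV = 1690 × 1.26×10⁻⁴ × 30.4 = 6.47 cm³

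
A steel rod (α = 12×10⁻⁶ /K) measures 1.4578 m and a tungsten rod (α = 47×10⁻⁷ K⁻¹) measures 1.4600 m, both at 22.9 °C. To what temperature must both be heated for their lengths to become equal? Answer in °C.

T = 229.8 °C

Equal length when α₁L₁ΔT − α₂L₂ΔT = L₂ − L₁ = 2.20×10⁻³ m
α₁L₁ = 1.74936×10⁻⁵, α₂L₂ = 6.862×10⁻⁶ → Δ(αL) = 1.06316×10⁻⁵ m/K
ΔT = 2.20×10⁻³ / 1.06316×10⁻⁵ = 206.930 K, so T = 22.9 + 206.930 = 229.830 °C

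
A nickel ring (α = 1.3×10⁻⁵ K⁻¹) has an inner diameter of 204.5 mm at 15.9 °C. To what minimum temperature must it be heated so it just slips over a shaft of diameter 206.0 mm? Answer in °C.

T = 580 °C

Required Δd = 206.0 − 204.5 = 1.5 mm
Δd = αd₀ΔT ⇒ ΔT = Δd/(αd₀) = 1.5 / (1.3×10⁻⁵ × 204.5) = 564.23 K
T_min = 15.9 + 564.23 = 580.13 °C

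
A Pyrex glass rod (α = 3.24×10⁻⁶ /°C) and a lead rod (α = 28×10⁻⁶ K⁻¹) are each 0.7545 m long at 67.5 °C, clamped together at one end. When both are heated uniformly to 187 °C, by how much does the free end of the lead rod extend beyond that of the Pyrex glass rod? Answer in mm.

ΔT = 119.5 K
Pyrex glass: ΔL = 3.24×10⁻⁶ × 0.7545 m × 119.5 = 2.9213×10⁻⁴ m = 0.29213 mm
lead: ΔL = 28×10⁻⁶ × 0.7545 m × 119.5 = 2.5246×10⁻³ m = 2.5246 mm
difference = 2.5246 − 0.29213 = 2.23247 mm

2.23 mm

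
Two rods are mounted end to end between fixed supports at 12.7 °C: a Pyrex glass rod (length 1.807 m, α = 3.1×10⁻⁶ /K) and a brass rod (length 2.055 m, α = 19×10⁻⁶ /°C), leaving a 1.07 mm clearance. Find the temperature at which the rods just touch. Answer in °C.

Gap closes when ΔL₁ + ΔL₂ = 1.07 mm = 1.07×10⁻³ m
(α₁L₁ + α₂L₂)ΔT = g
α₁L₁ + α₂L₂ = 3.1×10⁻⁶×1.807 + 19×10⁻⁶×2.055 = 4.46467×10⁻⁵ m/K
ΔT = 1.07×10⁻³ / 4.46467×10⁻⁵ = 23.966 K
T = 12.7 + 23.966 = 36.666 °C

T = 36.7 °C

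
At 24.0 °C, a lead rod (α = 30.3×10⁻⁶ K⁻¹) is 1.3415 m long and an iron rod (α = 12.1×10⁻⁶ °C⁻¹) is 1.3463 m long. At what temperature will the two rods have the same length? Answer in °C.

L₁(1 + α₁ΔT) = L₂(1 + α₂ΔT) ⇒ ΔT = (L₂ − L₁)/(α₁L₁ − α₂L₂)
L₂ − L₁ = 1.3463 − 1.3415 = 4.80×10⁻³ m
α₁L₁ − α₂L₂ = 30.3×10⁻⁶×1.3415 − 12.1×10⁻⁶×1.3463 = 2.435722×10⁻⁵ m/K
ΔT = 4.80×10⁻³ / 2.435722×10⁻⁵ = 197.067 K
T = 24.0 + 197.067 = 221.067 °C

T = 221.1 °C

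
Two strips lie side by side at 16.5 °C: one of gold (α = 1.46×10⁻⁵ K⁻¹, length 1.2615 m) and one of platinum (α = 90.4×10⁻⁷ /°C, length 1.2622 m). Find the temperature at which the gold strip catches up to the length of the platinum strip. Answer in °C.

T = 116.4 °C

Equal length when α₁L₁ΔT − α₂L₂ΔT = L₂ − L₁ = 7.00×10⁻⁴ m
α₁L₁ = 1.84179×10⁻⁵, α₂L₂ = 1.1410288×10⁻⁵ → Δ(αL) = 7.007612×10⁻⁶ m/K
ΔT = 7.00×10⁻⁴ / 7.007612×10⁻⁶ = 99.891 K, so T = 16.5 + 99.891 = 116.391 °C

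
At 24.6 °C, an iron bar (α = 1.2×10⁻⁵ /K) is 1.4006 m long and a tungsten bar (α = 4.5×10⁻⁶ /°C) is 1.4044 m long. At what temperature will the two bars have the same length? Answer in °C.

Equal length when α₁L₁ΔT − α₂L₂ΔT = L₂ − L₁ = 3.80×10⁻³ m
α₁L₁ = 1.68072×10⁻⁵, α₂L₂ = 6.3198×10⁻⁶ → Δ(αL) = 1.04874×10⁻⁵ m/K
ΔT = 3.80×10⁻³ / 1.04874×10⁻⁵ = 362.340 K, so T = 24.6 + 362.340 = 386.940 °C

T = 386.9 °C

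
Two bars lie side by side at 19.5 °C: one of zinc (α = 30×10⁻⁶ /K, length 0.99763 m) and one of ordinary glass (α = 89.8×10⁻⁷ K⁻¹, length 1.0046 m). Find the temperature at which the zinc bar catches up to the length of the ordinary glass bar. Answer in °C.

L₁(1 + α₁ΔT) = L₂(1 + α₂ΔT) ⇒ ΔT = (L₂ − L₁)/(α₁L₁ − α₂L₂)
L₂ − L₁ = 1.0046 − 0.99763 = 6.97×10⁻³ m
α₁L₁ − α₂L₂ = 30×10⁻⁶×0.99763 − 89.8×10⁻⁷×1.0046 = 2.0907592×10⁻⁵ m/K
ΔT = 6.97×10⁻³ / 2.0907592×10⁻⁵ = 333.372 K
T = 19.5 + 333.372 = 352.872 °C

T = 352.9 °C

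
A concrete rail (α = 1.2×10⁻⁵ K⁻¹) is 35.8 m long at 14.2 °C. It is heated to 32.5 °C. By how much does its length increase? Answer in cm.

|ΔT| = |32.5 − 14.2| = 18.3 K
ΔL = αL₀ΔT = (1.2×10⁻⁵)(35.8)(18.3) = 7.86×10⁻³ m

ΔL = 0.786 cm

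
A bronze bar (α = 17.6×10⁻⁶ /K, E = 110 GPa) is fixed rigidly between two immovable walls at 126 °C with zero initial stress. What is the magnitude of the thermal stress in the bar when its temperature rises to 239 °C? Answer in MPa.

σ = 219 MPa

Fully constrained: the free strain ε = αΔT is blocked, so σ = Eε = EαΔT.
|ΔT| = 113 K
σ = 110×10⁹ × 17.6×10⁻⁶ × 113 = 2.19×10⁸ Pa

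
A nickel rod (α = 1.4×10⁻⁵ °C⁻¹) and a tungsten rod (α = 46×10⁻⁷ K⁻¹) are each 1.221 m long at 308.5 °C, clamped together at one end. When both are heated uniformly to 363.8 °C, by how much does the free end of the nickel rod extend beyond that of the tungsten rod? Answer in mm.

0.635 mm

ΔT = 55.3 K
nickel: ΔL = 1.4×10⁻⁵ × 1.221 m × 55.3 = 9.4530×10⁻⁴ m = 0.94530 mm
tungsten: ΔL = 46×10⁻⁷ × 1.221 m × 55.3 = 3.1060×10⁻⁴ m = 0.31060 mm
difference = 0.94530 − 0.31060 = 0.6347 mm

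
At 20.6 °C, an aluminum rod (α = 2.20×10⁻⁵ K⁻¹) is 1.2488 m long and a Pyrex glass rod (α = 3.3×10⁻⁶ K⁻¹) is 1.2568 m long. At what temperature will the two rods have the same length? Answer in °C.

T = 363.6 °C

Equal length when α₁L₁ΔT − α₂L₂ΔT = L₂ − L₁ = 8.00×10⁻³ m
α₁L₁ = 2.74736×10⁻⁵, α₂L₂ = 4.14744×10⁻⁶ → Δ(αL) = 2.332616×10⁻⁵ m/K
ΔT = 8.00×10⁻³ / 2.332616×10⁻⁵ = 342.963 K, so T = 20.6 + 342.963 = 363.563 °C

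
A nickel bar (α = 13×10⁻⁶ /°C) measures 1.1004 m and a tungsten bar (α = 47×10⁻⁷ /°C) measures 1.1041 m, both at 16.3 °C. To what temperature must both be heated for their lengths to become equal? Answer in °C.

T = 422.2 °C

Equal length when α₁L₁ΔT − α₂L₂ΔT = L₂ − L₁ = 3.70×10⁻³ m
α₁L₁ = 1.43052×10⁻⁵, α₂L₂ = 5.18927×10⁻⁶ → Δ(αL) = 9.11593×10⁻⁶ m/K
ΔT = 3.70×10⁻³ / 9.11593×10⁻⁶ = 405.883 K, so T = 16.3 + 405.883 = 422.183 °C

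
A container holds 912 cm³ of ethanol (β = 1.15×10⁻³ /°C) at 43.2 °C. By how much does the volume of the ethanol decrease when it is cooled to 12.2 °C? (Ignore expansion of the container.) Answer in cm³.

ΔV = 32.5 cm³

|ΔT| = |12.2 − 43.2| = 31.0 K
ΔV = βV₀ΔT = (1.15×10⁻³)(912)(31.0) = 32.5 cm³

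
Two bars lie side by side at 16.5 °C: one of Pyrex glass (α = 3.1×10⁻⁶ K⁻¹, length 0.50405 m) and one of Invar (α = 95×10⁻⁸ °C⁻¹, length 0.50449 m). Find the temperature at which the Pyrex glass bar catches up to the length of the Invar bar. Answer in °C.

Equal length when α₁L₁ΔT − α₂L₂ΔT = L₂ − L₁ = 4.40×10⁻⁴ m
α₁L₁ = 1.562555×10⁻⁶, α₂L₂ = 4.792655×10⁻⁷ → Δ(αL) = 1.0832895×10⁻⁶ m/K
ΔT = 4.40×10⁻⁴ / 1.0832895×10⁻⁶ = 406.170 K, so T = 16.5 + 406.170 = 422.670 °C

T = 422.7 °C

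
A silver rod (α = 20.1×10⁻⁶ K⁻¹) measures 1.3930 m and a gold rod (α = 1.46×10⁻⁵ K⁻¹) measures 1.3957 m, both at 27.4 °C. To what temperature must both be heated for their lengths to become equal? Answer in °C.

L₁(1 + α₁ΔT) = L₂(1 + α₂ΔT) ⇒ ΔT = (L₂ − L₁)/(α₁L₁ − α₂L₂)
L₂ − L₁ = 1.3957 − 1.3930 = 2.70×10⁻³ m
α₁L₁ − α₂L₂ = 20.1×10⁻⁶×1.3930 − 1.46×10⁻⁵×1.3957 = 7.62208×10⁻⁶ m/K
ΔT = 2.70×10⁻³ / 7.62208×10⁻⁶ = 354.234 K
T = 27.4 + 354.234 = 381.634 °C

T = 381.6 °C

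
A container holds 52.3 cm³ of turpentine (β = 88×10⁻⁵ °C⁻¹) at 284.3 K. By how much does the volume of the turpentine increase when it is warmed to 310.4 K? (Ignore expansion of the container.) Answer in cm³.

|ΔT| = |310.4 − 284.3| = 26.1 K
ΔV = βV₀ΔT = (88×10⁻⁵)(52.3)(26.1) = 1.20 cm³

ΔV = 1.20 cm³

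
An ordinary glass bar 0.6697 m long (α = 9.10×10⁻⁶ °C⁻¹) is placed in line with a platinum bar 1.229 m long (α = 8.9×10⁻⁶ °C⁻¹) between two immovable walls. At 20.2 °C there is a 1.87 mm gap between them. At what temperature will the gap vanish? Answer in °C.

Gap closes when ΔL₁ + ΔL₂ = 1.87 mm = 1.87×10⁻³ m
(α₁L₁ + α₂L₂)ΔT = g
α₁L₁ + α₂L₂ = 9.10×10⁻⁶×0.6697 + 8.9×10⁻⁶×1.229 = 1.703237×10⁻⁵ m/K
ΔT = 1.87×10⁻³ / 1.703237×10⁻⁵ = 109.79 K
T = 20.2 + 109.79 = 129.99 °C

T = 130 °C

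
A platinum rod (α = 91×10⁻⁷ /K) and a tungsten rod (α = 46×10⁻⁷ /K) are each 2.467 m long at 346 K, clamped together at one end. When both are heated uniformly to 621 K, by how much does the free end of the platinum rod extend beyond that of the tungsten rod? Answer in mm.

3.05 mm

ΔT = 275 K
platinum: ΔL = 91×10⁻⁷ × 2.467 m × 275 = 6.1737×10⁻³ m = 6.1737 mm
tungsten: ΔL = 46×10⁻⁷ × 2.467 m × 275 = 3.1208×10⁻³ m = 3.1208 mm
difference = 6.1737 − 3.1208 = 3.0529 mm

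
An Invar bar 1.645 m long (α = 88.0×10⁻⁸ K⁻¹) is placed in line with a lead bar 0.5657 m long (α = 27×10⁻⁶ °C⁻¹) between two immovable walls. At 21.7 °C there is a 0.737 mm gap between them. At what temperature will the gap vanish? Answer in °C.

α₁L₁ = 1.4476×10⁻⁶ m/K, α₂L₂ = 1.52739×10⁻⁵ m/K → total 1.67215×10⁻⁵ m/K
ΔT = g/(α₁L₁+α₂L₂) = 7.37×10⁻⁴ / 1.67215×10⁻⁵ = 44.075 K
T = 21.7 + 44.075 = 65.775 °C

T = 65.8 °C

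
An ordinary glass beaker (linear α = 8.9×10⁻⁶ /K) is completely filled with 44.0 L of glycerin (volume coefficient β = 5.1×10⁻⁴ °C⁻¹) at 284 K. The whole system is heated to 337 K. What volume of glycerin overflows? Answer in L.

The beaker also expands: β_container ≈ 3α = 2.67×10⁻⁵ /K
Net overflow = V₀(β_liq − 3α_cont)ΔT
β − 3α = 5.10×10⁻⁴ − 2.67×10⁻⁵ = 4.833×10⁻⁴ /K; ΔT = 53 K
ΔV = 44.0 × 4.833×10⁻⁴ × 53 = 1.13 L

1.13 L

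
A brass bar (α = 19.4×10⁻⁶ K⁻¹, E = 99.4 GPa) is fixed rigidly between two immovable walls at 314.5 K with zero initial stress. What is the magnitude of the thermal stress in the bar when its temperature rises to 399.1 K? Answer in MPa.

σ = 163 MPa

Fully constrained: the free strain ε = αΔT is blocked, so σ = Eε = EαΔT.
|ΔT| = 84.6 K
σ = 99.4×10⁹ × 19.4×10⁻⁶ × 84.6 = 1.63×10⁸ Pa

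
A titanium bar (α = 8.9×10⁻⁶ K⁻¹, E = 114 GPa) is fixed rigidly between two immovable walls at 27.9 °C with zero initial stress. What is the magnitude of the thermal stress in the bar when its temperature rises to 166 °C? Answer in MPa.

σ = 140 MPa

Fully constrained: the free strain ε = αΔT is blocked, so σ = Eε = EαΔT.
|ΔT| = 138.1 K
σ = 114×10⁹ × 8.9×10⁻⁶ × 138.1 = 1.40×10⁸ Pa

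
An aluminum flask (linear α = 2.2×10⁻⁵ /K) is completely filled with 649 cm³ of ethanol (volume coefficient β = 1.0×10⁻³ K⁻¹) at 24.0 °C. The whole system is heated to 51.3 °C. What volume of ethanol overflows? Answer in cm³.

The flask also expands: β_container ≈ 3α = 6.6×10⁻⁵ /K
Net overflow = V₀(β_liq − 3α_cont)ΔT
β − 3α = 1.00×10⁻³ − 6.6×10⁻⁵ = 9.34×10⁻⁴ /K; ΔT = 27.3 K
ΔV = 649 × 9.34×10⁻⁴ × 27.3 = 16.5 cm³

16.5 cm³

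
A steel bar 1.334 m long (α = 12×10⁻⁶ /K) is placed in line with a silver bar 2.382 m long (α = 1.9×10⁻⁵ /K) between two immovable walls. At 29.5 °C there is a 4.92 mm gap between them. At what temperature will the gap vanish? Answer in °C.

T = 110 °C

Gap closes when ΔL₁ + ΔL₂ = 4.92 mm = 4.92×10⁻³ m
(α₁L₁ + α₂L₂)ΔT = g
α₁L₁ + α₂L₂ = 12×10⁻⁶×1.334 + 1.9×10⁻⁵×2.382 = 6.1266×10⁻⁵ m/K
ΔT = 4.92×10⁻³ / 6.1266×10⁻⁵ = 80.31 K
T = 29.5 + 80.31 = 109.81 °C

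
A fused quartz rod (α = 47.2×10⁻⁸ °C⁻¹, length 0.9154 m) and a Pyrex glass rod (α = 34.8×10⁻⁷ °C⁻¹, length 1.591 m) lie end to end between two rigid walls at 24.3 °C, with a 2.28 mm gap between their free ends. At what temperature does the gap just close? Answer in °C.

T = 406 °C

Gap closes when ΔL₁ + ΔL₂ = 2.28 mm = 2.28×10⁻³ m
(α₁L₁ + α₂L₂)ΔT = g
α₁L₁ + α₂L₂ = 47.2×10⁻⁸×0.9154 + 34.8×10⁻⁷×1.591 = 5.9687488×10⁻⁶ m/K
ΔT = 2.28×10⁻³ / 5.9687488×10⁻⁶ = 381.99 K
T = 24.3 + 381.99 = 406.29 °C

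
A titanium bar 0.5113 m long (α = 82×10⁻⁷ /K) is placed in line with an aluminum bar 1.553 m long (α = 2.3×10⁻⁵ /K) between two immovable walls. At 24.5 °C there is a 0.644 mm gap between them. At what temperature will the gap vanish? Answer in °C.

T = 40.6 °C

α₁L₁ = 4.19266×10⁻⁶ m/K, α₂L₂ = 3.5719×10⁻⁵ m/K → total 3.991166×10⁻⁵ m/K
ΔT = g/(α₁L₁+α₂L₂) = 6.44×10⁻⁴ / 3.991166×10⁻⁵ = 16.136 K
T = 24.5 + 16.136 = 40.636 °C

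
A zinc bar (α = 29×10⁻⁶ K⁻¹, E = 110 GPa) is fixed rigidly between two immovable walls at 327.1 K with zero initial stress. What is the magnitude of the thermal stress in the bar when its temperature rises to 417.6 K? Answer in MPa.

Fully constrained: the free strain ε = αΔT is blocked, so σ = Eε = EαΔT.
|ΔT| = 90.5 K
σ = 110×10⁹ × 29×10⁻⁶ × 90.5 = 2.89×10⁸ Pa

σ = 289 MPa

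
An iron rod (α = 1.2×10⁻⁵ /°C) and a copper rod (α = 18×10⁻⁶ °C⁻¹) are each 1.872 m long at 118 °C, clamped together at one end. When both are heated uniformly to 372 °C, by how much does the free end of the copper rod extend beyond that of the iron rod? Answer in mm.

2.85 mm

ΔT = 254 K
iron: ΔL = 1.2×10⁻⁵ × 1.872 m × 254 = 5.7059×10⁻³ m = 5.7059 mm
copper: ΔL = 18×10⁻⁶ × 1.872 m × 254 = 8.5588×10⁻³ m = 8.5588 mm
difference = 8.5588 − 5.7059 = 2.8529 mm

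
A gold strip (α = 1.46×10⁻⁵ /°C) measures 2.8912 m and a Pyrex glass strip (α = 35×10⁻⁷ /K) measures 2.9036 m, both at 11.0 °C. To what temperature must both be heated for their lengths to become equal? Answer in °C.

T = 397.9 °C

Equal length when α₁L₁ΔT − α₂L₂ΔT = L₂ − L₁ = 1.24×10⁻² m
α₁L₁ = 4.221152×10⁻⁵, α₂L₂ = 1.01626×10⁻⁵ → Δ(αL) = 3.204892×10⁻⁵ m/K
ΔT = 1.24×10⁻² / 3.204892×10⁻⁵ = 386.909 K, so T = 11.0 + 386.909 = 397.909 °C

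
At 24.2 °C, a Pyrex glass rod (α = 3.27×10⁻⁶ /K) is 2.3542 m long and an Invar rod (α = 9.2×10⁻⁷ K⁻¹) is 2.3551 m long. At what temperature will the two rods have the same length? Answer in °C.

Equal length when α₁L₁ΔT − α₂L₂ΔT = L₂ − L₁ = 9.00×10⁻⁴ m
α₁L₁ = 7.698234×10⁻⁶, α₂L₂ = 2.166692×10⁻⁶ → Δ(αL) = 5.531542×10⁻⁶ m/K
ΔT = 9.00×10⁻⁴ / 5.531542×10⁻⁶ = 162.703 K, so T = 24.2 + 162.703 = 186.903 °C

T = 186.9 °C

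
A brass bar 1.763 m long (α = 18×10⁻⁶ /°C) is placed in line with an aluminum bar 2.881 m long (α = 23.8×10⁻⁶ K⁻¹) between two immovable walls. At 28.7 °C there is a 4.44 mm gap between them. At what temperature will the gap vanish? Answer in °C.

α₁L₁ = 3.1734×10⁻⁵ m/K, α₂L₂ = 6.85678×10⁻⁵ m/K → total 1.003018×10⁻⁴ m/K
ΔT = g/(α₁L₁+α₂L₂) = 4.44×10⁻³ / 1.003018×10⁻⁴ = 44.266 K
T = 28.7 + 44.266 = 72.966 °C

T = 73.0 °C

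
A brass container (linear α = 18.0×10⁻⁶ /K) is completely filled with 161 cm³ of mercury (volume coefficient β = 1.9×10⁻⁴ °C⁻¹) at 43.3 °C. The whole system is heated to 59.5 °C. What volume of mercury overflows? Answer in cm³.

0.355 cm³

The container also expands: β_container ≈ 3α = 5.4×10⁻⁵ /K
Net overflow = V₀(β_liq − 3α_cont)ΔT
β − 3α = 1.90×10⁻⁴ − 5.4×10⁻⁵ = 1.36×10⁻⁴ /K; ΔT = 16.2 K
ΔV = 161 × 1.36×10⁻⁴ × 16.2 = 0.355 cm³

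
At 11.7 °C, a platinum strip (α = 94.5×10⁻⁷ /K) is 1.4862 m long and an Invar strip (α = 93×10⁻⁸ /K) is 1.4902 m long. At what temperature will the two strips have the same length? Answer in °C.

T = 327.7 °C

Equal length when α₁L₁ΔT − α₂L₂ΔT = L₂ − L₁ = 4.00×10⁻³ m
α₁L₁ = 1.404459×10⁻⁵, α₂L₂ = 1.385886×10⁻⁶ → Δ(αL) = 1.2658704×10⁻⁵ m/K
ΔT = 4.00×10⁻³ / 1.2658704×10⁻⁵ = 315.988 K, so T = 11.7 + 315.988 = 327.688 °C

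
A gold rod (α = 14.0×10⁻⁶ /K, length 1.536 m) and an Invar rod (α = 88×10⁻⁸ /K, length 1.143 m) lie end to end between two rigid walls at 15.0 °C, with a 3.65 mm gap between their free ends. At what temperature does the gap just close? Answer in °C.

T = 177 °C

α₁L₁ = 2.1504×10⁻⁵ m/K, α₂L₂ = 1.00584×10⁻⁶ m/K → total 2.250984×10⁻⁵ m/K
ΔT = g/(α₁L₁+α₂L₂) = 3.65×10⁻³ / 2.250984×10⁻⁵ = 162.15 K
T = 15.0 + 162.15 = 177.15 °C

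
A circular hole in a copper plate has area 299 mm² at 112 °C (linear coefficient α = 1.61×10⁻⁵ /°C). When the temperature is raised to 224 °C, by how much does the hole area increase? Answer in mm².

Area coefficient ≈ 2α; |ΔT| = 112 K
ΔA = 2αA₀ΔT = 2(1.61×10⁻⁵)(299)(112) = 1.08 mm²

ΔA = 1.08 mm²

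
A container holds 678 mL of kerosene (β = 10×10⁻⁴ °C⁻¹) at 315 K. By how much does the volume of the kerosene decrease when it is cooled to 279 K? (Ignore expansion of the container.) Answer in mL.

|ΔT| = |279 − 315| = 36 K
ΔV = βV₀ΔT = (10×10⁻⁴)(678)(36) = 24.4 mL

ΔV = 24.4 mL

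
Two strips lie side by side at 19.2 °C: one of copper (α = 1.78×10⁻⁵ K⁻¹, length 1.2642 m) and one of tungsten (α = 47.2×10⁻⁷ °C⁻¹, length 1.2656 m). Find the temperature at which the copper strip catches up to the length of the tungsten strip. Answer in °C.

L₁(1 + α₁ΔT) = L₂(1 + α₂ΔT) ⇒ ΔT = (L₂ − L₁)/(α₁L₁ − α₂L₂)
L₂ − L₁ = 1.2656 − 1.2642 = 1.40×10⁻³ m
α₁L₁ − α₂L₂ = 1.78×10⁻⁵×1.2642 − 47.2×10⁻⁷×1.2656 = 1.6529128×10⁻⁵ m/K
ΔT = 1.40×10⁻³ / 1.6529128×10⁻⁵ = 84.699 K
T = 19.2 + 84.699 = 103.899 °C

T = 103.9 °C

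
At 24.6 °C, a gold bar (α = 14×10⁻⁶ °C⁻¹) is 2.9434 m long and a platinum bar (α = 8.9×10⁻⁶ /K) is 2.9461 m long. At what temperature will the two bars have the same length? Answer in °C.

Equal length when α₁L₁ΔT − α₂L₂ΔT = L₂ − L₁ = 2.70×10⁻³ m
α₁L₁ = 4.12076×10⁻⁵, α₂L₂ = 2.622029×10⁻⁵ → Δ(αL) = 1.498731×10⁻⁵ m/K
ΔT = 2.70×10⁻³ / 1.498731×10⁻⁵ = 180.152 K, so T = 24.6 + 180.152 = 204.752 °C

T = 204.8 °C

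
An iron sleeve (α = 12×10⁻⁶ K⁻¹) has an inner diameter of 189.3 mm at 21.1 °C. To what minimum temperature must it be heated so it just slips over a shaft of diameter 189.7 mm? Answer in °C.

Required Δd = 189.7 − 189.3 = 0.4 mm
Δd = αd₀ΔT ⇒ ΔT = Δd/(αd₀) = 0.4 / (12×10⁻⁶ × 189.3) = 176.09 K
T_min = 21.1 + 176.09 = 197.19 °C

T = 197 °C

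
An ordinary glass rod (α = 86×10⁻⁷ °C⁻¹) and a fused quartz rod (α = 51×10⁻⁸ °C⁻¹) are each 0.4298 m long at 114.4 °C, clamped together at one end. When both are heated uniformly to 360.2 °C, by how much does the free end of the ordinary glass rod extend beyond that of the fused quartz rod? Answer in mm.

ΔT = 245.8 K
ordinary glass: ΔL = 86×10⁻⁷ × 0.4298 m × 245.8 = 9.0855×10⁻⁴ m = 0.90855 mm
fused quartz: ΔL = 51×10⁻⁸ × 0.4298 m × 245.8 = 5.3879×10⁻⁵ m = 0.053879 mm
difference = 0.90855 − 0.053879 = 0.854671 mm

0.855 mm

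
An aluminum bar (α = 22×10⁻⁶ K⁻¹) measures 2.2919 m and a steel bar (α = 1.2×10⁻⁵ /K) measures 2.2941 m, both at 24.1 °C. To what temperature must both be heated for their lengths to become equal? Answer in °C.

T = 120.2 °C

L₁(1 + α₁ΔT) = L₂(1 + α₂ΔT) ⇒ ΔT = (L₂ − L₁)/(α₁L₁ − α₂L₂)
L₂ − L₁ = 2.2941 − 2.2919 = 2.20×10⁻³ m
α₁L₁ − α₂L₂ = 22×10⁻⁶×2.2919 − 1.2×10⁻⁵×2.2941 = 2.28926×10⁻⁵ m/K
ΔT = 2.20×10⁻³ / 2.28926×10⁻⁵ = 96.101 K
T = 24.1 + 96.101 = 120.201 °C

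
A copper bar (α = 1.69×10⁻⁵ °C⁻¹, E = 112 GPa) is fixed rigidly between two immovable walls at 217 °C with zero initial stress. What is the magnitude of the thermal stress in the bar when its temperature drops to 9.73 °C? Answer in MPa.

Fully constrained: the free strain ε = αΔT is blocked, so σ = Eε = EαΔT.
|ΔT| = 207.27 K
σ = 112×10⁹ × 1.69×10⁻⁵ × 207.27 = 3.92×10⁸ Pa

σ = 392 MPa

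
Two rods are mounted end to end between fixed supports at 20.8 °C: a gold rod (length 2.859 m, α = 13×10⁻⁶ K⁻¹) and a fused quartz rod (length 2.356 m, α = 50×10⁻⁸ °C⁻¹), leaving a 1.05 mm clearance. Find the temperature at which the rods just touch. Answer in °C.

α₁L₁ = 3.7167×10⁻⁵ m/K, α₂L₂ = 1.178×10⁻⁶ m/K → total 3.8345×10⁻⁵ m/K
ΔT = g/(α₁L₁+α₂L₂) = 1.05×10⁻³ / 3.8345×10⁻⁵ = 27.383 K
T = 20.8 + 27.383 = 48.183 °C

T = 48.2 °C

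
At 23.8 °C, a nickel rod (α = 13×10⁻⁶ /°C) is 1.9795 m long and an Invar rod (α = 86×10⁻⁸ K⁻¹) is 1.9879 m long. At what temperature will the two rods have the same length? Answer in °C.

T = 373.5 °C

Equal length when α₁L₁ΔT − α₂L₂ΔT = L₂ − L₁ = 8.40×10⁻³ m
α₁L₁ = 2.57335×10⁻⁵, α₂L₂ = 1.709594×10⁻⁶ → Δ(αL) = 2.4023906×10⁻⁵ m/K
ΔT = 8.40×10⁻³ / 2.4023906×10⁻⁵ = 349.652 K, so T = 23.8 + 349.652 = 373.452 °C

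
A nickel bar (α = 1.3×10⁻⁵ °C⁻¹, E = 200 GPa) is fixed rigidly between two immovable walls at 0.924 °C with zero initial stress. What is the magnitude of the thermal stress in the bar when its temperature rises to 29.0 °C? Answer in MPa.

σ = 73.0 MPa

Fully constrained: the free strain ε = αΔT is blocked, so σ = Eε = EαΔT.
|ΔT| = 28.076 K
σ = 200×10⁹ × 1.3×10⁻⁵ × 28.076 = 7.30×10⁷ Pa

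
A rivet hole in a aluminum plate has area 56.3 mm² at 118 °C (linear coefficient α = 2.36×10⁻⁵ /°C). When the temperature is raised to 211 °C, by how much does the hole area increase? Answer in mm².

Area coefficient ≈ 2α; |ΔT| = 93 K
ΔA = 2αA₀ΔT = 2(2.36×10⁻⁵)(56.3)(93) = 0.247 mm²

ΔA = 0.247 mm²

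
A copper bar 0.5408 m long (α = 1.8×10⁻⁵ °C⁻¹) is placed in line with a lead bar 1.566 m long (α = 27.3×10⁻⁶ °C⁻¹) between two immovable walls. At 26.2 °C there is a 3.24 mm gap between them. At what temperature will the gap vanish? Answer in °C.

T = 87.9 °C

Gap closes when ΔL₁ + ΔL₂ = 3.24 mm = 3.24×10⁻³ m
(α₁L₁ + α₂L₂)ΔT = g
α₁L₁ + α₂L₂ = 1.8×10⁻⁵×0.5408 + 27.3×10⁻⁶×1.566 = 5.24862×10⁻⁵ m/K
ΔT = 3.24×10⁻³ / 5.24862×10⁻⁵ = 61.731 K
T = 26.2 + 61.731 = 87.931 °C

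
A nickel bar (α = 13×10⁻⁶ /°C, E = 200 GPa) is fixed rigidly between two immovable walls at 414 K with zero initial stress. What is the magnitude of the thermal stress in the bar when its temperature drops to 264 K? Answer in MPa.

σ = 390 MPa

Fully constrained: the free strain ε = αΔT is blocked, so σ = Eε = EαΔT.
|ΔT| = 150 K
σ = 200×10⁹ × 13×10⁻⁶ × 150 = 3.90×10⁸ Pa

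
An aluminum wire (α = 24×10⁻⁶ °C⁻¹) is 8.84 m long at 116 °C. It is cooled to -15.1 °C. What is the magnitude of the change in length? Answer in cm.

|ΔT| = |-15.1 − 116| = 131.1 K
ΔL = αL₀ΔT = (24×10⁻⁶)(8.84)(131.1) = 2.78×10⁻² m

ΔL = 2.78 cm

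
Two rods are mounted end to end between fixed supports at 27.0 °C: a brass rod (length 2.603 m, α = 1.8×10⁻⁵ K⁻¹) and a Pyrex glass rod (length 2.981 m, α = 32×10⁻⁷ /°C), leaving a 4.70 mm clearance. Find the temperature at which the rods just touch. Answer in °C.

T = 110 °C

Gap closes when ΔL₁ + ΔL₂ = 4.70 mm = 4.70×10⁻³ m
(α₁L₁ + α₂L₂)ΔT = g
α₁L₁ + α₂L₂ = 1.8×10⁻⁵×2.603 + 32×10⁻⁷×2.981 = 5.63932×10⁻⁵ m/K
ΔT = 4.70×10⁻³ / 5.63932×10⁻⁵ = 83.34 K
T = 27.0 + 83.34 = 110.34 °C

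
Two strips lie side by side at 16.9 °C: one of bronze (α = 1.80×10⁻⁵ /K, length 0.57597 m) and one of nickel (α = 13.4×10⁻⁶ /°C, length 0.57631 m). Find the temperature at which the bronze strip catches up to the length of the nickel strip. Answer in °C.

T = 145.4 °C

Equal length when α₁L₁ΔT − α₂L₂ΔT = L₂ − L₁ = 3.40×10⁻⁴ m
α₁L₁ = 1.036746×10⁻⁵, α₂L₂ = 7.722554×10⁻⁶ → Δ(αL) = 2.644906×10⁻⁶ m/K
ΔT = 3.40×10⁻⁴ / 2.644906×10⁻⁶ = 128.549 K, so T = 16.9 + 128.549 = 145.449 °C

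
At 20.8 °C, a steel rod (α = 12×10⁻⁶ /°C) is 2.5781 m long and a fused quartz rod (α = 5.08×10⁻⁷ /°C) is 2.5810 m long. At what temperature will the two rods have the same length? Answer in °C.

T = 118.7 °C

L₁(1 + α₁ΔT) = L₂(1 + α₂ΔT) ⇒ ΔT = (L₂ − L₁)/(α₁L₁ − α₂L₂)
L₂ − L₁ = 2.5810 − 2.5781 = 2.90×10⁻³ m
α₁L₁ − α₂L₂ = 12×10⁻⁶×2.5781 − 5.08×10⁻⁷×2.5810 = 2.9626052×10⁻⁵ m/K
ΔT = 2.90×10⁻³ / 2.9626052×10⁻⁵ = 97.887 K
T = 20.8 + 97.887 = 118.687 °C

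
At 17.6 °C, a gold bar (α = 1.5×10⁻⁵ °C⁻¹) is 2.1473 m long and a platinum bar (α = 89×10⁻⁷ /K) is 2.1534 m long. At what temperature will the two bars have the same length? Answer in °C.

Equal length when α₁L₁ΔT − α₂L₂ΔT = L₂ − L₁ = 6.10×10⁻³ m
α₁L₁ = 3.22095×10⁻⁵, α₂L₂ = 1.916526×10⁻⁵ → Δ(αL) = 1.304424×10⁻⁵ m/K
ΔT = 6.10×10⁻³ / 1.304424×10⁻⁵ = 467.639 K, so T = 17.6 + 467.639 = 485.239 °C

T = 485.2 °C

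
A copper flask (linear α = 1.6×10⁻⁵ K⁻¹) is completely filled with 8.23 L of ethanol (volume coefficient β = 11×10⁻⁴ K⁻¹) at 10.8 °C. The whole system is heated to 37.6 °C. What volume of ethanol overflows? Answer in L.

The flask also expands: β_container ≈ 3α = 4.8×10⁻⁵ /K
Net overflow = V₀(β_liq − 3α_cont)ΔT
β − 3α = 1.10×10⁻³ − 4.8×10⁻⁵ = 1.052×10⁻³ /K; ΔT = 26.8 K
ΔV = 8.23 × 1.052×10⁻³ × 26.8 = 0.232 L

0.232 L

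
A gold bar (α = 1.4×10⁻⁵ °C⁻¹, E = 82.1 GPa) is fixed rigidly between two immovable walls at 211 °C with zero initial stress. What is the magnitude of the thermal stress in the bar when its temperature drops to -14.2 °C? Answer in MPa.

Fully constrained: the free strain ε = αΔT is blocked, so σ = Eε = EαΔT.
|ΔT| = 225.2 K
σ = 82.1×10⁹ × 1.4×10⁻⁵ × 225.2 = 2.59×10⁸ Pa

σ = 259 MPa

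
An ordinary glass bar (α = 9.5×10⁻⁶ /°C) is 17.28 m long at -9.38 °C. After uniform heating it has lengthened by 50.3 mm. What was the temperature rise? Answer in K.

ΔL = αL₀ΔT ⇒ ΔT = ΔL / (αL₀)
ΔT = 50.3×10⁻³ m / (9.5×10⁻⁶ × 17.28 m) = 306.41 K

ΔT = 306 K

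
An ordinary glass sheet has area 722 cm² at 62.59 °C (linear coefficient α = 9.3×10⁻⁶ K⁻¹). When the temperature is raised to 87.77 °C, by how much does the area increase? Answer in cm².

ΔA = 0.338 cm²

Area coefficient ≈ 2α; |ΔT| = 25.18 K
ΔA = 2αA₀ΔT = 2(9.3×10⁻⁶)(722)(25.18) = 0.338 cm²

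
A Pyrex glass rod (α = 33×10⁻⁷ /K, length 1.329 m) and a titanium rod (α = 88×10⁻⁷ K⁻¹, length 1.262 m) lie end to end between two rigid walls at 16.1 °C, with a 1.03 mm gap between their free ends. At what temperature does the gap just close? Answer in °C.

Gap closes when ΔL₁ + ΔL₂ = 1.03 mm = 1.03×10⁻³ m
(α₁L₁ + α₂L₂)ΔT = g
α₁L₁ + α₂L₂ = 33×10⁻⁷×1.329 + 88×10⁻⁷×1.262 = 1.54913×10⁻⁵ m/K
ΔT = 1.03×10⁻³ / 1.54913×10⁻⁵ = 66.489 K
T = 16.1 + 66.489 = 82.589 °C

T = 82.6 °C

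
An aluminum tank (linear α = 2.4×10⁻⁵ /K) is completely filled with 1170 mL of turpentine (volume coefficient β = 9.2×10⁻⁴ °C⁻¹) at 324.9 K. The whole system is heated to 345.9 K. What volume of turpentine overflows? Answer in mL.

The tank also expands: β_container ≈ 3α = 7.2×10⁻⁵ /K
Net overflow = V₀(β_liq − 3α_cont)ΔT
β − 3α = 9.20×10⁻⁴ − 7.2×10⁻⁵ = 8.48×10⁻⁴ /K; ΔT = 21.0 K
ΔV = 1170 × 8.48×10⁻⁴ × 21.0 = 20.8 mL

20.8 mL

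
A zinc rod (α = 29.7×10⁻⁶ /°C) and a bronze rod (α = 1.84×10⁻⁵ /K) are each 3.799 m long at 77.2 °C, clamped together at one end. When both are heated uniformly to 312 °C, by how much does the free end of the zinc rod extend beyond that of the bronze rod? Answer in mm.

ΔT = 234.8 K
zinc: ΔL = 29.7×10⁻⁶ × 3.799 m × 234.8 = 2.6493×10⁻² m = 26.493 mm
bronze: ΔL = 1.84×10⁻⁵ × 3.799 m × 234.8 = 1.6413×10⁻² m = 16.413 mm
difference = 26.493 − 16.413 = 10.080 mm

10.1 mm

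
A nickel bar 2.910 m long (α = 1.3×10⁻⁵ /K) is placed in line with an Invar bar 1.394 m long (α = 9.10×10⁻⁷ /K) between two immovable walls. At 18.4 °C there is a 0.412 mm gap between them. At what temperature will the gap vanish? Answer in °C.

α₁L₁ = 3.783×10⁻⁵ m/K, α₂L₂ = 1.26854×10⁻⁶ m/K → total 3.909854×10⁻⁵ m/K
ΔT = g/(α₁L₁+α₂L₂) = 4.12×10⁻⁴ / 3.909854×10⁻⁵ = 10.537 K
T = 18.4 + 10.537 = 28.937 °C

T = 28.9 °C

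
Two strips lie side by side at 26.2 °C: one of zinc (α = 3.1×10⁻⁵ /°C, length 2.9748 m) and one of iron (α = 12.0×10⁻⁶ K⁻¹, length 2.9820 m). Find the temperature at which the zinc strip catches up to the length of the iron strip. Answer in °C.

T = 153.8 °C

L₁(1 + α₁ΔT) = L₂(1 + α₂ΔT) ⇒ ΔT = (L₂ − L₁)/(α₁L₁ − α₂L₂)
L₂ − L₁ = 2.9820 − 2.9748 = 7.20×10⁻³ m
α₁L₁ − α₂L₂ = 3.1×10⁻⁵×2.9748 − 12.0×10⁻⁶×2.9820 = 5.64348×10⁻⁵ m/K
ΔT = 7.20×10⁻³ / 5.64348×10⁻⁵ = 127.581 K
T = 26.2 + 127.581 = 153.781 °C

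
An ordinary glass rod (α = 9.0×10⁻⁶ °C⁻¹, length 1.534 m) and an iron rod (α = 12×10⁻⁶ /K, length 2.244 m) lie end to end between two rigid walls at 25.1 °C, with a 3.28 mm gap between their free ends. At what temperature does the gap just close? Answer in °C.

Gap closes when ΔL₁ + ΔL₂ = 3.28 mm = 3.28×10⁻³ m
(α₁L₁ + α₂L₂)ΔT = g
α₁L₁ + α₂L₂ = 9.0×10⁻⁶×1.534 + 12×10⁻⁶×2.244 = 4.0734×10⁻⁵ m/K
ΔT = 3.28×10⁻³ / 4.0734×10⁻⁵ = 80.52 K
T = 25.1 + 80.52 = 105.62 °C

T = 106 °C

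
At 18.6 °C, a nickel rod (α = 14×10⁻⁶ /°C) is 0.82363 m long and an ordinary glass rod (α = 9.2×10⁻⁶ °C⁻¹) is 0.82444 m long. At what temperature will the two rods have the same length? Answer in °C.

L₁(1 + α₁ΔT) = L₂(1 + α₂ΔT) ⇒ ΔT = (L₂ − L₁)/(α₁L₁ − α₂L₂)
L₂ − L₁ = 0.82444 − 0.82363 = 8.10×10⁻⁴ m
α₁L₁ − α₂L₂ = 14×10⁻⁶×0.82363 − 9.2×10⁻⁶×0.82444 = 3.945972×10⁻⁶ m/K
ΔT = 8.10×10⁻⁴ / 3.945972×10⁻⁶ = 205.273 K
T = 18.6 + 205.273 = 223.873 °C

T = 223.9 °C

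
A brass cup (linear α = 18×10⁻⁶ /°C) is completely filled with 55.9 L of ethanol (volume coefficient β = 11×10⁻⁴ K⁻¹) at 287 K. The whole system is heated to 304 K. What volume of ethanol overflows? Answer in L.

0.994 L

The cup also expands: β_container ≈ 3α = 5.4×10⁻⁵ /K
Net overflow = V₀(β_liq − 3α_cont)ΔT
β − 3α = 1.10×10⁻³ − 5.4×10⁻⁵ = 1.046×10⁻³ /K; ΔT = 17 K
ΔV = 55.9 × 1.046×10⁻³ × 17 = 0.994 L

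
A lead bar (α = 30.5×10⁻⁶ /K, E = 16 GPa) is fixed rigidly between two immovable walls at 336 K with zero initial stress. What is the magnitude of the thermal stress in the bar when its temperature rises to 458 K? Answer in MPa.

Fully constrained: the free strain ε = αΔT is blocked, so σ = Eε = EαΔT.
|ΔT| = 122 K
σ = 16.0×10⁹ × 30.5×10⁻⁶ × 122 = 5.95×10⁷ Pa

σ = 59.5 MPa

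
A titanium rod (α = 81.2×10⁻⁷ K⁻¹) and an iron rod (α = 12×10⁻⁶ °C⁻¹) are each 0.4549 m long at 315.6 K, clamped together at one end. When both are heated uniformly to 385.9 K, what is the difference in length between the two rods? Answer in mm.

ΔT = 70.3 K
titanium: ΔL = 81.2×10⁻⁷ × 0.4549 m × 70.3 = 2.5967×10⁻⁴ m = 0.25967 mm
iron: ΔL = 12×10⁻⁶ × 0.4549 m × 70.3 = 3.8375×10⁻⁴ m = 0.38375 mm
difference = 0.38375 − 0.25967 = 0.12408 mm

0.124 mm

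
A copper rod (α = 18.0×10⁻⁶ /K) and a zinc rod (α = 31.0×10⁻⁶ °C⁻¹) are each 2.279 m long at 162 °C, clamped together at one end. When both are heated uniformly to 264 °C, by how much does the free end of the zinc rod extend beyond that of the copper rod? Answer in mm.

ΔT = 102 K
copper: ΔL = 18.0×10⁻⁶ × 2.279 m × 102 = 4.1842×10⁻³ m = 4.1842 mm
zinc: ΔL = 31.0×10⁻⁶ × 2.279 m × 102 = 7.2062×10⁻³ m = 7.2062 mm
difference = 7.2062 − 4.1842 = 3.0220 mm

3.02 mm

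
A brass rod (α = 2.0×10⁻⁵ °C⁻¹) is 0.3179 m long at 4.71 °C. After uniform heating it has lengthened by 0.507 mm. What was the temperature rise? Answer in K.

ΔL = αL₀ΔT ⇒ ΔT = ΔL / (αL₀)
ΔT = 0.507×10⁻³ m / (2.0×10⁻⁵ × 0.3179 m) = 79.742 K

ΔT = 79.7 K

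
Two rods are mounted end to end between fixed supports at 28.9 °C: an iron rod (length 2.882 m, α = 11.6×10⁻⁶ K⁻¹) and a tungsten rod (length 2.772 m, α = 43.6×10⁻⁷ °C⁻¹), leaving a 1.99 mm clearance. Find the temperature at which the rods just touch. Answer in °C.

T = 72.6 °C

Gap closes when ΔL₁ + ΔL₂ = 1.99 mm = 1.99×10⁻³ m
(α₁L₁ + α₂L₂)ΔT = g
α₁L₁ + α₂L₂ = 11.6×10⁻⁶×2.882 + 43.6×10⁻⁷×2.772 = 4.551712×10⁻⁵ m/K
ΔT = 1.99×10⁻³ / 4.551712×10⁻⁵ = 43.720 K
T = 28.9 + 43.720 = 72.620 °C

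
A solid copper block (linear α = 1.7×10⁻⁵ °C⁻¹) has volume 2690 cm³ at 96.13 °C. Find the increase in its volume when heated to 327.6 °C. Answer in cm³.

ΔV = 31.8 cm³

Isotropic solid: β ≈ 3α = 5.1×10⁻⁵ /K; ΔT = 231.47 K
ΔV = 3αV₀ΔT = 3(1.7×10⁻⁵)(2690)(231.47) = 31.8 cm³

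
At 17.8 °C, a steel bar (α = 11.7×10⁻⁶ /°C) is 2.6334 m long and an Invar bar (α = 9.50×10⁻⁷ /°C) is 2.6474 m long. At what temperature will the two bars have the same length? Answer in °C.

L₁(1 + α₁ΔT) = L₂(1 + α₂ΔT) ⇒ ΔT = (L₂ − L₁)/(α₁L₁ − α₂L₂)
L₂ − L₁ = 2.6474 − 2.6334 = 1.40×10⁻² m
α₁L₁ − α₂L₂ = 11.7×10⁻⁶×2.6334 − 9.50×10⁻⁷×2.6474 = 2.829575×10⁻⁵ m/K
ΔT = 1.40×10⁻² / 2.829575×10⁻⁵ = 494.774 K
T = 17.8 + 494.774 = 512.574 °C

T = 512.6 °C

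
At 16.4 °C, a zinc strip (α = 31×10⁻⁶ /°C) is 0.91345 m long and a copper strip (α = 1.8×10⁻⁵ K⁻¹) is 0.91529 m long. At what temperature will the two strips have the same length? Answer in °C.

T = 171.8 °C

L₁(1 + α₁ΔT) = L₂(1 + α₂ΔT) ⇒ ΔT = (L₂ − L₁)/(α₁L₁ − α₂L₂)
L₂ − L₁ = 0.91529 − 0.91345 = 1.84×10⁻³ m
α₁L₁ − α₂L₂ = 31×10⁻⁶×0.91345 − 1.8×10⁻⁵×0.91529 = 1.184173×10⁻⁵ m/K
ΔT = 1.84×10⁻³ / 1.184173×10⁻⁵ = 155.383 K
T = 16.4 + 155.383 = 171.783 °C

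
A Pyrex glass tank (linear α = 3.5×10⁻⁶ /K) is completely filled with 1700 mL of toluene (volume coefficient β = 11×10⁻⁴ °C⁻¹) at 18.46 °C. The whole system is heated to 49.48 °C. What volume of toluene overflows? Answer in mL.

The tank also expands: β_container ≈ 3α = 1.05×10⁻⁵ /K
Net overflow = V₀(β_liq − 3α_cont)ΔT
β − 3α = 1.10×10⁻³ − 1.05×10⁻⁵ = 1.0895×10⁻³ /K; ΔT = 31.02 K
ΔV = 1700 × 1.0895×10⁻³ × 31.02 = 57.5 mL

57.5 mL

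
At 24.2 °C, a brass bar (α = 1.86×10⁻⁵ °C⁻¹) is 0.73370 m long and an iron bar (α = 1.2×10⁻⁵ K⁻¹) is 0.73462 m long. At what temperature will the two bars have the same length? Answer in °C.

Equal length when α₁L₁ΔT − α₂L₂ΔT = L₂ − L₁ = 9.20×10⁻⁴ m
α₁L₁ = 1.364682×10⁻⁵, α₂L₂ = 8.81544×10⁻⁶ → Δ(αL) = 4.83138×10⁻⁶ m/K
ΔT = 9.20×10⁻⁴ / 4.83138×10⁻⁶ = 190.422 K, so T = 24.2 + 190.422 = 214.622 °C

T = 214.6 °C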